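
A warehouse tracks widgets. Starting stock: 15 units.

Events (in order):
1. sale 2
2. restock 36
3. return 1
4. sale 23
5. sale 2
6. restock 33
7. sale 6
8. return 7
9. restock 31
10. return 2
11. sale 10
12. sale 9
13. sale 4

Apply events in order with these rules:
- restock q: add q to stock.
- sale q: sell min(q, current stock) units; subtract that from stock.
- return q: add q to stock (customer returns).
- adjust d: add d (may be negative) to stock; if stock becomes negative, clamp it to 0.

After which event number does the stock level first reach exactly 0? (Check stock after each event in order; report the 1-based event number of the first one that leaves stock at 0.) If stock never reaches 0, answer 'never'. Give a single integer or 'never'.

Answer: never

Derivation:
Processing events:
Start: stock = 15
  Event 1 (sale 2): sell min(2,15)=2. stock: 15 - 2 = 13. total_sold = 2
  Event 2 (restock 36): 13 + 36 = 49
  Event 3 (return 1): 49 + 1 = 50
  Event 4 (sale 23): sell min(23,50)=23. stock: 50 - 23 = 27. total_sold = 25
  Event 5 (sale 2): sell min(2,27)=2. stock: 27 - 2 = 25. total_sold = 27
  Event 6 (restock 33): 25 + 33 = 58
  Event 7 (sale 6): sell min(6,58)=6. stock: 58 - 6 = 52. total_sold = 33
  Event 8 (return 7): 52 + 7 = 59
  Event 9 (restock 31): 59 + 31 = 90
  Event 10 (return 2): 90 + 2 = 92
  Event 11 (sale 10): sell min(10,92)=10. stock: 92 - 10 = 82. total_sold = 43
  Event 12 (sale 9): sell min(9,82)=9. stock: 82 - 9 = 73. total_sold = 52
  Event 13 (sale 4): sell min(4,73)=4. stock: 73 - 4 = 69. total_sold = 56
Final: stock = 69, total_sold = 56

Stock never reaches 0.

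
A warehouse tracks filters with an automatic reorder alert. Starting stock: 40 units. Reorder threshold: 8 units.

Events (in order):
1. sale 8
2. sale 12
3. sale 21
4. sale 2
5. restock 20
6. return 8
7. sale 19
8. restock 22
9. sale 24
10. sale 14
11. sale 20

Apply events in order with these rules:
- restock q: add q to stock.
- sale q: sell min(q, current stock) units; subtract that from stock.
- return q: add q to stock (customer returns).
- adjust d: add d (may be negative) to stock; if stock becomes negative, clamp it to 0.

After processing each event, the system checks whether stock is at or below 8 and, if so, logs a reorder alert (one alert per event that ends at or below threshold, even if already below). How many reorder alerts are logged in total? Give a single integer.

Answer: 5

Derivation:
Processing events:
Start: stock = 40
  Event 1 (sale 8): sell min(8,40)=8. stock: 40 - 8 = 32. total_sold = 8
  Event 2 (sale 12): sell min(12,32)=12. stock: 32 - 12 = 20. total_sold = 20
  Event 3 (sale 21): sell min(21,20)=20. stock: 20 - 20 = 0. total_sold = 40
  Event 4 (sale 2): sell min(2,0)=0. stock: 0 - 0 = 0. total_sold = 40
  Event 5 (restock 20): 0 + 20 = 20
  Event 6 (return 8): 20 + 8 = 28
  Event 7 (sale 19): sell min(19,28)=19. stock: 28 - 19 = 9. total_sold = 59
  Event 8 (restock 22): 9 + 22 = 31
  Event 9 (sale 24): sell min(24,31)=24. stock: 31 - 24 = 7. total_sold = 83
  Event 10 (sale 14): sell min(14,7)=7. stock: 7 - 7 = 0. total_sold = 90
  Event 11 (sale 20): sell min(20,0)=0. stock: 0 - 0 = 0. total_sold = 90
Final: stock = 0, total_sold = 90

Checking against threshold 8:
  After event 1: stock=32 > 8
  After event 2: stock=20 > 8
  After event 3: stock=0 <= 8 -> ALERT
  After event 4: stock=0 <= 8 -> ALERT
  After event 5: stock=20 > 8
  After event 6: stock=28 > 8
  After event 7: stock=9 > 8
  After event 8: stock=31 > 8
  After event 9: stock=7 <= 8 -> ALERT
  After event 10: stock=0 <= 8 -> ALERT
  After event 11: stock=0 <= 8 -> ALERT
Alert events: [3, 4, 9, 10, 11]. Count = 5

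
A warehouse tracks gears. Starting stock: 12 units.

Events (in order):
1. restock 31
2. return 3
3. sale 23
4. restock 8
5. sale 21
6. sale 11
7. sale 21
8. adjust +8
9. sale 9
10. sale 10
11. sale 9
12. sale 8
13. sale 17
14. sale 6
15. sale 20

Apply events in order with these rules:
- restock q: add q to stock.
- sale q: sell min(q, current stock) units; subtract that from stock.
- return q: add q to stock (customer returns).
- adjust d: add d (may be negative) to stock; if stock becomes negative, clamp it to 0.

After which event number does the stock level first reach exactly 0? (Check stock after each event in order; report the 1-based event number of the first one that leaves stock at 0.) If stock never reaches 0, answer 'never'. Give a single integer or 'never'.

Processing events:
Start: stock = 12
  Event 1 (restock 31): 12 + 31 = 43
  Event 2 (return 3): 43 + 3 = 46
  Event 3 (sale 23): sell min(23,46)=23. stock: 46 - 23 = 23. total_sold = 23
  Event 4 (restock 8): 23 + 8 = 31
  Event 5 (sale 21): sell min(21,31)=21. stock: 31 - 21 = 10. total_sold = 44
  Event 6 (sale 11): sell min(11,10)=10. stock: 10 - 10 = 0. total_sold = 54
  Event 7 (sale 21): sell min(21,0)=0. stock: 0 - 0 = 0. total_sold = 54
  Event 8 (adjust +8): 0 + 8 = 8
  Event 9 (sale 9): sell min(9,8)=8. stock: 8 - 8 = 0. total_sold = 62
  Event 10 (sale 10): sell min(10,0)=0. stock: 0 - 0 = 0. total_sold = 62
  Event 11 (sale 9): sell min(9,0)=0. stock: 0 - 0 = 0. total_sold = 62
  Event 12 (sale 8): sell min(8,0)=0. stock: 0 - 0 = 0. total_sold = 62
  Event 13 (sale 17): sell min(17,0)=0. stock: 0 - 0 = 0. total_sold = 62
  Event 14 (sale 6): sell min(6,0)=0. stock: 0 - 0 = 0. total_sold = 62
  Event 15 (sale 20): sell min(20,0)=0. stock: 0 - 0 = 0. total_sold = 62
Final: stock = 0, total_sold = 62

First zero at event 6.

Answer: 6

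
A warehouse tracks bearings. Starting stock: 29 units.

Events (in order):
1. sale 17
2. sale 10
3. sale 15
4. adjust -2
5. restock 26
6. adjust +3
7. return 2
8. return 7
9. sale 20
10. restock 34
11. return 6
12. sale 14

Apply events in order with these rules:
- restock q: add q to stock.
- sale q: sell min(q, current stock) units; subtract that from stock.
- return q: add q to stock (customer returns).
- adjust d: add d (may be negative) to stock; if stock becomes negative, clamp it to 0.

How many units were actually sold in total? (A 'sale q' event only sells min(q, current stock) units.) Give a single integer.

Processing events:
Start: stock = 29
  Event 1 (sale 17): sell min(17,29)=17. stock: 29 - 17 = 12. total_sold = 17
  Event 2 (sale 10): sell min(10,12)=10. stock: 12 - 10 = 2. total_sold = 27
  Event 3 (sale 15): sell min(15,2)=2. stock: 2 - 2 = 0. total_sold = 29
  Event 4 (adjust -2): 0 + -2 = 0 (clamped to 0)
  Event 5 (restock 26): 0 + 26 = 26
  Event 6 (adjust +3): 26 + 3 = 29
  Event 7 (return 2): 29 + 2 = 31
  Event 8 (return 7): 31 + 7 = 38
  Event 9 (sale 20): sell min(20,38)=20. stock: 38 - 20 = 18. total_sold = 49
  Event 10 (restock 34): 18 + 34 = 52
  Event 11 (return 6): 52 + 6 = 58
  Event 12 (sale 14): sell min(14,58)=14. stock: 58 - 14 = 44. total_sold = 63
Final: stock = 44, total_sold = 63

Answer: 63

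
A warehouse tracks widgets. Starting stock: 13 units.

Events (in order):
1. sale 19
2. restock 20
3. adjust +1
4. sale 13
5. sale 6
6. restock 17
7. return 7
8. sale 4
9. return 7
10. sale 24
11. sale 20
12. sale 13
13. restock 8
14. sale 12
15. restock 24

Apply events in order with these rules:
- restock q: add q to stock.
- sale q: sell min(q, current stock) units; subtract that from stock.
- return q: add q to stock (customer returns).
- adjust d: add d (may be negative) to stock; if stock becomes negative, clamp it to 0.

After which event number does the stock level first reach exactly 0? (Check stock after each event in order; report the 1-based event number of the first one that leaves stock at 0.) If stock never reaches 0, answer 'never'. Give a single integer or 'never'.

Answer: 1

Derivation:
Processing events:
Start: stock = 13
  Event 1 (sale 19): sell min(19,13)=13. stock: 13 - 13 = 0. total_sold = 13
  Event 2 (restock 20): 0 + 20 = 20
  Event 3 (adjust +1): 20 + 1 = 21
  Event 4 (sale 13): sell min(13,21)=13. stock: 21 - 13 = 8. total_sold = 26
  Event 5 (sale 6): sell min(6,8)=6. stock: 8 - 6 = 2. total_sold = 32
  Event 6 (restock 17): 2 + 17 = 19
  Event 7 (return 7): 19 + 7 = 26
  Event 8 (sale 4): sell min(4,26)=4. stock: 26 - 4 = 22. total_sold = 36
  Event 9 (return 7): 22 + 7 = 29
  Event 10 (sale 24): sell min(24,29)=24. stock: 29 - 24 = 5. total_sold = 60
  Event 11 (sale 20): sell min(20,5)=5. stock: 5 - 5 = 0. total_sold = 65
  Event 12 (sale 13): sell min(13,0)=0. stock: 0 - 0 = 0. total_sold = 65
  Event 13 (restock 8): 0 + 8 = 8
  Event 14 (sale 12): sell min(12,8)=8. stock: 8 - 8 = 0. total_sold = 73
  Event 15 (restock 24): 0 + 24 = 24
Final: stock = 24, total_sold = 73

First zero at event 1.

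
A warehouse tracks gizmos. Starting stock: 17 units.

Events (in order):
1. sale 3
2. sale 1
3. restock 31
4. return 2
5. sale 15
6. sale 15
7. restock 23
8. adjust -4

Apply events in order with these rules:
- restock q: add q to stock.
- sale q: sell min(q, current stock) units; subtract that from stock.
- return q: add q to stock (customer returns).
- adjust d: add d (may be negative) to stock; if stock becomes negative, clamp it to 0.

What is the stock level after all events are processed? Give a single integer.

Answer: 35

Derivation:
Processing events:
Start: stock = 17
  Event 1 (sale 3): sell min(3,17)=3. stock: 17 - 3 = 14. total_sold = 3
  Event 2 (sale 1): sell min(1,14)=1. stock: 14 - 1 = 13. total_sold = 4
  Event 3 (restock 31): 13 + 31 = 44
  Event 4 (return 2): 44 + 2 = 46
  Event 5 (sale 15): sell min(15,46)=15. stock: 46 - 15 = 31. total_sold = 19
  Event 6 (sale 15): sell min(15,31)=15. stock: 31 - 15 = 16. total_sold = 34
  Event 7 (restock 23): 16 + 23 = 39
  Event 8 (adjust -4): 39 + -4 = 35
Final: stock = 35, total_sold = 34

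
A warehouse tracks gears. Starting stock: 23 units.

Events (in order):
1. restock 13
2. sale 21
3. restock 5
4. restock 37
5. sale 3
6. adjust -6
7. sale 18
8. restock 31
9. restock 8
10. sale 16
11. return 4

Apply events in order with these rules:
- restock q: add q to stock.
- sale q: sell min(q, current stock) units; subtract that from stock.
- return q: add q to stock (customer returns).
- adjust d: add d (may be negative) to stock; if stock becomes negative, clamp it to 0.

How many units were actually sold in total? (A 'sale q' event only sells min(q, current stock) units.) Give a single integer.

Processing events:
Start: stock = 23
  Event 1 (restock 13): 23 + 13 = 36
  Event 2 (sale 21): sell min(21,36)=21. stock: 36 - 21 = 15. total_sold = 21
  Event 3 (restock 5): 15 + 5 = 20
  Event 4 (restock 37): 20 + 37 = 57
  Event 5 (sale 3): sell min(3,57)=3. stock: 57 - 3 = 54. total_sold = 24
  Event 6 (adjust -6): 54 + -6 = 48
  Event 7 (sale 18): sell min(18,48)=18. stock: 48 - 18 = 30. total_sold = 42
  Event 8 (restock 31): 30 + 31 = 61
  Event 9 (restock 8): 61 + 8 = 69
  Event 10 (sale 16): sell min(16,69)=16. stock: 69 - 16 = 53. total_sold = 58
  Event 11 (return 4): 53 + 4 = 57
Final: stock = 57, total_sold = 58

Answer: 58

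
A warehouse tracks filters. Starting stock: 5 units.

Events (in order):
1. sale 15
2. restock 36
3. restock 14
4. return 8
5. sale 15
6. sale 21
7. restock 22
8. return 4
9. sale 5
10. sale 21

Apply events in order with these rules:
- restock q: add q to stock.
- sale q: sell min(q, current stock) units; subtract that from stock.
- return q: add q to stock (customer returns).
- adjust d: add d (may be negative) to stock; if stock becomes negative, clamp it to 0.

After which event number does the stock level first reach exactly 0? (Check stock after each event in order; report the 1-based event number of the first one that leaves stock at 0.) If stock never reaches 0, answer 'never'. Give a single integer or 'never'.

Answer: 1

Derivation:
Processing events:
Start: stock = 5
  Event 1 (sale 15): sell min(15,5)=5. stock: 5 - 5 = 0. total_sold = 5
  Event 2 (restock 36): 0 + 36 = 36
  Event 3 (restock 14): 36 + 14 = 50
  Event 4 (return 8): 50 + 8 = 58
  Event 5 (sale 15): sell min(15,58)=15. stock: 58 - 15 = 43. total_sold = 20
  Event 6 (sale 21): sell min(21,43)=21. stock: 43 - 21 = 22. total_sold = 41
  Event 7 (restock 22): 22 + 22 = 44
  Event 8 (return 4): 44 + 4 = 48
  Event 9 (sale 5): sell min(5,48)=5. stock: 48 - 5 = 43. total_sold = 46
  Event 10 (sale 21): sell min(21,43)=21. stock: 43 - 21 = 22. total_sold = 67
Final: stock = 22, total_sold = 67

First zero at event 1.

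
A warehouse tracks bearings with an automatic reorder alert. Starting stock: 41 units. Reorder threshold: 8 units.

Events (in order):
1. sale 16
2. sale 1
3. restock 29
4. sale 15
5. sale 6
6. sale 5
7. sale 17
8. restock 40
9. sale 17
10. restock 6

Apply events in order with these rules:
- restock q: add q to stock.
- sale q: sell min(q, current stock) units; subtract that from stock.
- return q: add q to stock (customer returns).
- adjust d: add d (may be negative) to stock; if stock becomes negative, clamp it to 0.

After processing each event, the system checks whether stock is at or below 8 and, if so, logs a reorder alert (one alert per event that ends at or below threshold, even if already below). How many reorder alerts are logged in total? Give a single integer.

Answer: 0

Derivation:
Processing events:
Start: stock = 41
  Event 1 (sale 16): sell min(16,41)=16. stock: 41 - 16 = 25. total_sold = 16
  Event 2 (sale 1): sell min(1,25)=1. stock: 25 - 1 = 24. total_sold = 17
  Event 3 (restock 29): 24 + 29 = 53
  Event 4 (sale 15): sell min(15,53)=15. stock: 53 - 15 = 38. total_sold = 32
  Event 5 (sale 6): sell min(6,38)=6. stock: 38 - 6 = 32. total_sold = 38
  Event 6 (sale 5): sell min(5,32)=5. stock: 32 - 5 = 27. total_sold = 43
  Event 7 (sale 17): sell min(17,27)=17. stock: 27 - 17 = 10. total_sold = 60
  Event 8 (restock 40): 10 + 40 = 50
  Event 9 (sale 17): sell min(17,50)=17. stock: 50 - 17 = 33. total_sold = 77
  Event 10 (restock 6): 33 + 6 = 39
Final: stock = 39, total_sold = 77

Checking against threshold 8:
  After event 1: stock=25 > 8
  After event 2: stock=24 > 8
  After event 3: stock=53 > 8
  After event 4: stock=38 > 8
  After event 5: stock=32 > 8
  After event 6: stock=27 > 8
  After event 7: stock=10 > 8
  After event 8: stock=50 > 8
  After event 9: stock=33 > 8
  After event 10: stock=39 > 8
Alert events: []. Count = 0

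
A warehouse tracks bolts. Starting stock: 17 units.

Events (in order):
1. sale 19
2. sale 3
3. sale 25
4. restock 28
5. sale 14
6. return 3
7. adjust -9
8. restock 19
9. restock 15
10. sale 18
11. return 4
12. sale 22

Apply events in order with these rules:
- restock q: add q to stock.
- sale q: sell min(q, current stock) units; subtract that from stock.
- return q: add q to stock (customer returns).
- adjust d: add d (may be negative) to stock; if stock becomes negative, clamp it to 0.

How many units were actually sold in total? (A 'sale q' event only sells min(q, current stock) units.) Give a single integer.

Answer: 71

Derivation:
Processing events:
Start: stock = 17
  Event 1 (sale 19): sell min(19,17)=17. stock: 17 - 17 = 0. total_sold = 17
  Event 2 (sale 3): sell min(3,0)=0. stock: 0 - 0 = 0. total_sold = 17
  Event 3 (sale 25): sell min(25,0)=0. stock: 0 - 0 = 0. total_sold = 17
  Event 4 (restock 28): 0 + 28 = 28
  Event 5 (sale 14): sell min(14,28)=14. stock: 28 - 14 = 14. total_sold = 31
  Event 6 (return 3): 14 + 3 = 17
  Event 7 (adjust -9): 17 + -9 = 8
  Event 8 (restock 19): 8 + 19 = 27
  Event 9 (restock 15): 27 + 15 = 42
  Event 10 (sale 18): sell min(18,42)=18. stock: 42 - 18 = 24. total_sold = 49
  Event 11 (return 4): 24 + 4 = 28
  Event 12 (sale 22): sell min(22,28)=22. stock: 28 - 22 = 6. total_sold = 71
Final: stock = 6, total_sold = 71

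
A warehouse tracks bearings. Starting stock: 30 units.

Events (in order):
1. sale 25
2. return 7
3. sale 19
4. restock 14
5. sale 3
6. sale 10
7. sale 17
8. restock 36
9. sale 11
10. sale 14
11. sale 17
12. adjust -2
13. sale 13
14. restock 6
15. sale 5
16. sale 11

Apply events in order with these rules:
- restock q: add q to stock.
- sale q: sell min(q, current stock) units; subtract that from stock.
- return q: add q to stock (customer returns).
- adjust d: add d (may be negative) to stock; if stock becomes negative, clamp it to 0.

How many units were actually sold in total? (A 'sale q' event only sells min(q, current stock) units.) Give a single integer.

Answer: 93

Derivation:
Processing events:
Start: stock = 30
  Event 1 (sale 25): sell min(25,30)=25. stock: 30 - 25 = 5. total_sold = 25
  Event 2 (return 7): 5 + 7 = 12
  Event 3 (sale 19): sell min(19,12)=12. stock: 12 - 12 = 0. total_sold = 37
  Event 4 (restock 14): 0 + 14 = 14
  Event 5 (sale 3): sell min(3,14)=3. stock: 14 - 3 = 11. total_sold = 40
  Event 6 (sale 10): sell min(10,11)=10. stock: 11 - 10 = 1. total_sold = 50
  Event 7 (sale 17): sell min(17,1)=1. stock: 1 - 1 = 0. total_sold = 51
  Event 8 (restock 36): 0 + 36 = 36
  Event 9 (sale 11): sell min(11,36)=11. stock: 36 - 11 = 25. total_sold = 62
  Event 10 (sale 14): sell min(14,25)=14. stock: 25 - 14 = 11. total_sold = 76
  Event 11 (sale 17): sell min(17,11)=11. stock: 11 - 11 = 0. total_sold = 87
  Event 12 (adjust -2): 0 + -2 = 0 (clamped to 0)
  Event 13 (sale 13): sell min(13,0)=0. stock: 0 - 0 = 0. total_sold = 87
  Event 14 (restock 6): 0 + 6 = 6
  Event 15 (sale 5): sell min(5,6)=5. stock: 6 - 5 = 1. total_sold = 92
  Event 16 (sale 11): sell min(11,1)=1. stock: 1 - 1 = 0. total_sold = 93
Final: stock = 0, total_sold = 93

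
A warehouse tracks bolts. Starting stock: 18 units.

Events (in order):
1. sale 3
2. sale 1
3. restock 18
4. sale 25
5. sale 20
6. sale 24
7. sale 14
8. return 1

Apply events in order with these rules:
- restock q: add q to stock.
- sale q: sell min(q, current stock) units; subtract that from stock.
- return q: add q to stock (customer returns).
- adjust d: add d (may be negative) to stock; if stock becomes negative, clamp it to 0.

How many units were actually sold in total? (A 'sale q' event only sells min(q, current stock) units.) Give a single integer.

Processing events:
Start: stock = 18
  Event 1 (sale 3): sell min(3,18)=3. stock: 18 - 3 = 15. total_sold = 3
  Event 2 (sale 1): sell min(1,15)=1. stock: 15 - 1 = 14. total_sold = 4
  Event 3 (restock 18): 14 + 18 = 32
  Event 4 (sale 25): sell min(25,32)=25. stock: 32 - 25 = 7. total_sold = 29
  Event 5 (sale 20): sell min(20,7)=7. stock: 7 - 7 = 0. total_sold = 36
  Event 6 (sale 24): sell min(24,0)=0. stock: 0 - 0 = 0. total_sold = 36
  Event 7 (sale 14): sell min(14,0)=0. stock: 0 - 0 = 0. total_sold = 36
  Event 8 (return 1): 0 + 1 = 1
Final: stock = 1, total_sold = 36

Answer: 36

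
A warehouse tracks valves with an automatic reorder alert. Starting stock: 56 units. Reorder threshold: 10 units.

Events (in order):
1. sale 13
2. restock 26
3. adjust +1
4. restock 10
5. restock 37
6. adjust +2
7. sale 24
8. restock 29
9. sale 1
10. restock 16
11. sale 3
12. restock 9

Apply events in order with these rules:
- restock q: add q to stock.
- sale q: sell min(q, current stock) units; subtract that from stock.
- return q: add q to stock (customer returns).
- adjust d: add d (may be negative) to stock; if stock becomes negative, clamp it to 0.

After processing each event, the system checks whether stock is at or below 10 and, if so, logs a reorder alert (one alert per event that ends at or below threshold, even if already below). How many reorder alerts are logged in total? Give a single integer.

Processing events:
Start: stock = 56
  Event 1 (sale 13): sell min(13,56)=13. stock: 56 - 13 = 43. total_sold = 13
  Event 2 (restock 26): 43 + 26 = 69
  Event 3 (adjust +1): 69 + 1 = 70
  Event 4 (restock 10): 70 + 10 = 80
  Event 5 (restock 37): 80 + 37 = 117
  Event 6 (adjust +2): 117 + 2 = 119
  Event 7 (sale 24): sell min(24,119)=24. stock: 119 - 24 = 95. total_sold = 37
  Event 8 (restock 29): 95 + 29 = 124
  Event 9 (sale 1): sell min(1,124)=1. stock: 124 - 1 = 123. total_sold = 38
  Event 10 (restock 16): 123 + 16 = 139
  Event 11 (sale 3): sell min(3,139)=3. stock: 139 - 3 = 136. total_sold = 41
  Event 12 (restock 9): 136 + 9 = 145
Final: stock = 145, total_sold = 41

Checking against threshold 10:
  After event 1: stock=43 > 10
  After event 2: stock=69 > 10
  After event 3: stock=70 > 10
  After event 4: stock=80 > 10
  After event 5: stock=117 > 10
  After event 6: stock=119 > 10
  After event 7: stock=95 > 10
  After event 8: stock=124 > 10
  After event 9: stock=123 > 10
  After event 10: stock=139 > 10
  After event 11: stock=136 > 10
  After event 12: stock=145 > 10
Alert events: []. Count = 0

Answer: 0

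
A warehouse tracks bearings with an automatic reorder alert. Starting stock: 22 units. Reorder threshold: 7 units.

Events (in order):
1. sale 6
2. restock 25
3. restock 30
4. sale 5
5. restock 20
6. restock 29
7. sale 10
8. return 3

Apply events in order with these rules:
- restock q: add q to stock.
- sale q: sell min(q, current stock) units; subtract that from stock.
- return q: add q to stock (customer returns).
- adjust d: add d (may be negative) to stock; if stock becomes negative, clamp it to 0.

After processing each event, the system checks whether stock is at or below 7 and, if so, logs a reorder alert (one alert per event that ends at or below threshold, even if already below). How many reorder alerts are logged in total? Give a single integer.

Processing events:
Start: stock = 22
  Event 1 (sale 6): sell min(6,22)=6. stock: 22 - 6 = 16. total_sold = 6
  Event 2 (restock 25): 16 + 25 = 41
  Event 3 (restock 30): 41 + 30 = 71
  Event 4 (sale 5): sell min(5,71)=5. stock: 71 - 5 = 66. total_sold = 11
  Event 5 (restock 20): 66 + 20 = 86
  Event 6 (restock 29): 86 + 29 = 115
  Event 7 (sale 10): sell min(10,115)=10. stock: 115 - 10 = 105. total_sold = 21
  Event 8 (return 3): 105 + 3 = 108
Final: stock = 108, total_sold = 21

Checking against threshold 7:
  After event 1: stock=16 > 7
  After event 2: stock=41 > 7
  After event 3: stock=71 > 7
  After event 4: stock=66 > 7
  After event 5: stock=86 > 7
  After event 6: stock=115 > 7
  After event 7: stock=105 > 7
  After event 8: stock=108 > 7
Alert events: []. Count = 0

Answer: 0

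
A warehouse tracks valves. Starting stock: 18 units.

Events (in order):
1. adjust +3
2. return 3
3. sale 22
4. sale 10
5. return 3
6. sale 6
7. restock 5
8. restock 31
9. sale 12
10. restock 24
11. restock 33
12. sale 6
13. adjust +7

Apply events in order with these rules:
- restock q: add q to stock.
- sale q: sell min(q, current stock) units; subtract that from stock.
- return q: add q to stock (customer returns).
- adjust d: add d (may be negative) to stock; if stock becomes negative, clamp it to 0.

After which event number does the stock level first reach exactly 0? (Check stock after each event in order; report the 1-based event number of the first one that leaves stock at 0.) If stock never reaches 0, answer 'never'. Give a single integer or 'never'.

Processing events:
Start: stock = 18
  Event 1 (adjust +3): 18 + 3 = 21
  Event 2 (return 3): 21 + 3 = 24
  Event 3 (sale 22): sell min(22,24)=22. stock: 24 - 22 = 2. total_sold = 22
  Event 4 (sale 10): sell min(10,2)=2. stock: 2 - 2 = 0. total_sold = 24
  Event 5 (return 3): 0 + 3 = 3
  Event 6 (sale 6): sell min(6,3)=3. stock: 3 - 3 = 0. total_sold = 27
  Event 7 (restock 5): 0 + 5 = 5
  Event 8 (restock 31): 5 + 31 = 36
  Event 9 (sale 12): sell min(12,36)=12. stock: 36 - 12 = 24. total_sold = 39
  Event 10 (restock 24): 24 + 24 = 48
  Event 11 (restock 33): 48 + 33 = 81
  Event 12 (sale 6): sell min(6,81)=6. stock: 81 - 6 = 75. total_sold = 45
  Event 13 (adjust +7): 75 + 7 = 82
Final: stock = 82, total_sold = 45

First zero at event 4.

Answer: 4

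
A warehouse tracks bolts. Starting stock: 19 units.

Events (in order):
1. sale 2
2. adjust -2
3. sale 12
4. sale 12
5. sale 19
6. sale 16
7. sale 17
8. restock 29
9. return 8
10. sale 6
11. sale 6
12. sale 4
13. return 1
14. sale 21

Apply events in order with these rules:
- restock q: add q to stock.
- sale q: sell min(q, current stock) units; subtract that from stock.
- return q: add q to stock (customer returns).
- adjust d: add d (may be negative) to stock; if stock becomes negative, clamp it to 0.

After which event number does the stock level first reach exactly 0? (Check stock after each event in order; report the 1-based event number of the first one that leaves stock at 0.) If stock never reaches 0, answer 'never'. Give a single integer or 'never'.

Answer: 4

Derivation:
Processing events:
Start: stock = 19
  Event 1 (sale 2): sell min(2,19)=2. stock: 19 - 2 = 17. total_sold = 2
  Event 2 (adjust -2): 17 + -2 = 15
  Event 3 (sale 12): sell min(12,15)=12. stock: 15 - 12 = 3. total_sold = 14
  Event 4 (sale 12): sell min(12,3)=3. stock: 3 - 3 = 0. total_sold = 17
  Event 5 (sale 19): sell min(19,0)=0. stock: 0 - 0 = 0. total_sold = 17
  Event 6 (sale 16): sell min(16,0)=0. stock: 0 - 0 = 0. total_sold = 17
  Event 7 (sale 17): sell min(17,0)=0. stock: 0 - 0 = 0. total_sold = 17
  Event 8 (restock 29): 0 + 29 = 29
  Event 9 (return 8): 29 + 8 = 37
  Event 10 (sale 6): sell min(6,37)=6. stock: 37 - 6 = 31. total_sold = 23
  Event 11 (sale 6): sell min(6,31)=6. stock: 31 - 6 = 25. total_sold = 29
  Event 12 (sale 4): sell min(4,25)=4. stock: 25 - 4 = 21. total_sold = 33
  Event 13 (return 1): 21 + 1 = 22
  Event 14 (sale 21): sell min(21,22)=21. stock: 22 - 21 = 1. total_sold = 54
Final: stock = 1, total_sold = 54

First zero at event 4.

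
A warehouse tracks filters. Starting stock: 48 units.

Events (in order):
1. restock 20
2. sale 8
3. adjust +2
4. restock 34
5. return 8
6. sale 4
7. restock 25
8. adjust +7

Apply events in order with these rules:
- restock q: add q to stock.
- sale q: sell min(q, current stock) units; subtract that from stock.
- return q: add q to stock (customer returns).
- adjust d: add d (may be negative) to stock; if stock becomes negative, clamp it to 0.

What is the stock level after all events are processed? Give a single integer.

Processing events:
Start: stock = 48
  Event 1 (restock 20): 48 + 20 = 68
  Event 2 (sale 8): sell min(8,68)=8. stock: 68 - 8 = 60. total_sold = 8
  Event 3 (adjust +2): 60 + 2 = 62
  Event 4 (restock 34): 62 + 34 = 96
  Event 5 (return 8): 96 + 8 = 104
  Event 6 (sale 4): sell min(4,104)=4. stock: 104 - 4 = 100. total_sold = 12
  Event 7 (restock 25): 100 + 25 = 125
  Event 8 (adjust +7): 125 + 7 = 132
Final: stock = 132, total_sold = 12

Answer: 132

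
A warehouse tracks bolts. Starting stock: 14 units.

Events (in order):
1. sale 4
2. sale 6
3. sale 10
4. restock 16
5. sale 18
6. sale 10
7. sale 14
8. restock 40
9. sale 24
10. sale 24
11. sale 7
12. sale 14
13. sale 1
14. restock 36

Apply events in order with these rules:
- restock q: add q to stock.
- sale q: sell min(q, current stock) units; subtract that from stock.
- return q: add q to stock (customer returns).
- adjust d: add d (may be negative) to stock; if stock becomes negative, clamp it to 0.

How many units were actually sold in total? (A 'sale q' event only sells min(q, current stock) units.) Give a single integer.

Processing events:
Start: stock = 14
  Event 1 (sale 4): sell min(4,14)=4. stock: 14 - 4 = 10. total_sold = 4
  Event 2 (sale 6): sell min(6,10)=6. stock: 10 - 6 = 4. total_sold = 10
  Event 3 (sale 10): sell min(10,4)=4. stock: 4 - 4 = 0. total_sold = 14
  Event 4 (restock 16): 0 + 16 = 16
  Event 5 (sale 18): sell min(18,16)=16. stock: 16 - 16 = 0. total_sold = 30
  Event 6 (sale 10): sell min(10,0)=0. stock: 0 - 0 = 0. total_sold = 30
  Event 7 (sale 14): sell min(14,0)=0. stock: 0 - 0 = 0. total_sold = 30
  Event 8 (restock 40): 0 + 40 = 40
  Event 9 (sale 24): sell min(24,40)=24. stock: 40 - 24 = 16. total_sold = 54
  Event 10 (sale 24): sell min(24,16)=16. stock: 16 - 16 = 0. total_sold = 70
  Event 11 (sale 7): sell min(7,0)=0. stock: 0 - 0 = 0. total_sold = 70
  Event 12 (sale 14): sell min(14,0)=0. stock: 0 - 0 = 0. total_sold = 70
  Event 13 (sale 1): sell min(1,0)=0. stock: 0 - 0 = 0. total_sold = 70
  Event 14 (restock 36): 0 + 36 = 36
Final: stock = 36, total_sold = 70

Answer: 70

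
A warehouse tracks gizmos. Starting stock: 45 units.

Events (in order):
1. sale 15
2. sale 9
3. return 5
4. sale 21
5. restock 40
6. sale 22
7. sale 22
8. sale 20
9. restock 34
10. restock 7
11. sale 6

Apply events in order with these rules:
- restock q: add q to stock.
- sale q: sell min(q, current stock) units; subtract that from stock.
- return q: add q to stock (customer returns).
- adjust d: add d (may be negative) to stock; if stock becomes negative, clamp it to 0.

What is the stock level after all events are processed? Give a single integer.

Processing events:
Start: stock = 45
  Event 1 (sale 15): sell min(15,45)=15. stock: 45 - 15 = 30. total_sold = 15
  Event 2 (sale 9): sell min(9,30)=9. stock: 30 - 9 = 21. total_sold = 24
  Event 3 (return 5): 21 + 5 = 26
  Event 4 (sale 21): sell min(21,26)=21. stock: 26 - 21 = 5. total_sold = 45
  Event 5 (restock 40): 5 + 40 = 45
  Event 6 (sale 22): sell min(22,45)=22. stock: 45 - 22 = 23. total_sold = 67
  Event 7 (sale 22): sell min(22,23)=22. stock: 23 - 22 = 1. total_sold = 89
  Event 8 (sale 20): sell min(20,1)=1. stock: 1 - 1 = 0. total_sold = 90
  Event 9 (restock 34): 0 + 34 = 34
  Event 10 (restock 7): 34 + 7 = 41
  Event 11 (sale 6): sell min(6,41)=6. stock: 41 - 6 = 35. total_sold = 96
Final: stock = 35, total_sold = 96

Answer: 35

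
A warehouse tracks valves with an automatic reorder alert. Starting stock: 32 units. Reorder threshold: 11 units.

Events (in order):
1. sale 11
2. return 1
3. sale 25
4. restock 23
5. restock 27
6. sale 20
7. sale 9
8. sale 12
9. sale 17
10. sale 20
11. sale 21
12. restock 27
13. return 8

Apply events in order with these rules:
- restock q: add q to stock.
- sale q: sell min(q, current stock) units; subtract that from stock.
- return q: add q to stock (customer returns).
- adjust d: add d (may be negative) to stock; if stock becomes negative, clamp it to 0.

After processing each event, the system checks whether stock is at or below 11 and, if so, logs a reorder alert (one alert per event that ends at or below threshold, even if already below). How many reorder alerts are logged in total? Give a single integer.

Answer: 5

Derivation:
Processing events:
Start: stock = 32
  Event 1 (sale 11): sell min(11,32)=11. stock: 32 - 11 = 21. total_sold = 11
  Event 2 (return 1): 21 + 1 = 22
  Event 3 (sale 25): sell min(25,22)=22. stock: 22 - 22 = 0. total_sold = 33
  Event 4 (restock 23): 0 + 23 = 23
  Event 5 (restock 27): 23 + 27 = 50
  Event 6 (sale 20): sell min(20,50)=20. stock: 50 - 20 = 30. total_sold = 53
  Event 7 (sale 9): sell min(9,30)=9. stock: 30 - 9 = 21. total_sold = 62
  Event 8 (sale 12): sell min(12,21)=12. stock: 21 - 12 = 9. total_sold = 74
  Event 9 (sale 17): sell min(17,9)=9. stock: 9 - 9 = 0. total_sold = 83
  Event 10 (sale 20): sell min(20,0)=0. stock: 0 - 0 = 0. total_sold = 83
  Event 11 (sale 21): sell min(21,0)=0. stock: 0 - 0 = 0. total_sold = 83
  Event 12 (restock 27): 0 + 27 = 27
  Event 13 (return 8): 27 + 8 = 35
Final: stock = 35, total_sold = 83

Checking against threshold 11:
  After event 1: stock=21 > 11
  After event 2: stock=22 > 11
  After event 3: stock=0 <= 11 -> ALERT
  After event 4: stock=23 > 11
  After event 5: stock=50 > 11
  After event 6: stock=30 > 11
  After event 7: stock=21 > 11
  After event 8: stock=9 <= 11 -> ALERT
  After event 9: stock=0 <= 11 -> ALERT
  After event 10: stock=0 <= 11 -> ALERT
  After event 11: stock=0 <= 11 -> ALERT
  After event 12: stock=27 > 11
  After event 13: stock=35 > 11
Alert events: [3, 8, 9, 10, 11]. Count = 5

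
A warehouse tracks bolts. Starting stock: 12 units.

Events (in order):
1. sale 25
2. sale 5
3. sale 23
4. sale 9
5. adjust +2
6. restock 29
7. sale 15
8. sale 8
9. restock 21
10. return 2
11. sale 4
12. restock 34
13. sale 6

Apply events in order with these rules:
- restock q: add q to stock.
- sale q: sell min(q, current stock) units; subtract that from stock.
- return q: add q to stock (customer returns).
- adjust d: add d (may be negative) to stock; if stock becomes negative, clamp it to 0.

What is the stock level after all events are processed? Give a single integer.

Answer: 55

Derivation:
Processing events:
Start: stock = 12
  Event 1 (sale 25): sell min(25,12)=12. stock: 12 - 12 = 0. total_sold = 12
  Event 2 (sale 5): sell min(5,0)=0. stock: 0 - 0 = 0. total_sold = 12
  Event 3 (sale 23): sell min(23,0)=0. stock: 0 - 0 = 0. total_sold = 12
  Event 4 (sale 9): sell min(9,0)=0. stock: 0 - 0 = 0. total_sold = 12
  Event 5 (adjust +2): 0 + 2 = 2
  Event 6 (restock 29): 2 + 29 = 31
  Event 7 (sale 15): sell min(15,31)=15. stock: 31 - 15 = 16. total_sold = 27
  Event 8 (sale 8): sell min(8,16)=8. stock: 16 - 8 = 8. total_sold = 35
  Event 9 (restock 21): 8 + 21 = 29
  Event 10 (return 2): 29 + 2 = 31
  Event 11 (sale 4): sell min(4,31)=4. stock: 31 - 4 = 27. total_sold = 39
  Event 12 (restock 34): 27 + 34 = 61
  Event 13 (sale 6): sell min(6,61)=6. stock: 61 - 6 = 55. total_sold = 45
Final: stock = 55, total_sold = 45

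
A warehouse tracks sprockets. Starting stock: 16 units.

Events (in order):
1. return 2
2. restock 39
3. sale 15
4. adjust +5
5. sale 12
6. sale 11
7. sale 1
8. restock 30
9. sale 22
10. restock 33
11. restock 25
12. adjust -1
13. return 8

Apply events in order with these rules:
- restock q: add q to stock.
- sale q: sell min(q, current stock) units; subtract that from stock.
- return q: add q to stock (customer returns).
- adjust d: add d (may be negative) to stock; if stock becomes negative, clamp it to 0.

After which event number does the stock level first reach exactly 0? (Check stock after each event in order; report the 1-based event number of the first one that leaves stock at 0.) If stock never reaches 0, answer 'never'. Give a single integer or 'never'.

Processing events:
Start: stock = 16
  Event 1 (return 2): 16 + 2 = 18
  Event 2 (restock 39): 18 + 39 = 57
  Event 3 (sale 15): sell min(15,57)=15. stock: 57 - 15 = 42. total_sold = 15
  Event 4 (adjust +5): 42 + 5 = 47
  Event 5 (sale 12): sell min(12,47)=12. stock: 47 - 12 = 35. total_sold = 27
  Event 6 (sale 11): sell min(11,35)=11. stock: 35 - 11 = 24. total_sold = 38
  Event 7 (sale 1): sell min(1,24)=1. stock: 24 - 1 = 23. total_sold = 39
  Event 8 (restock 30): 23 + 30 = 53
  Event 9 (sale 22): sell min(22,53)=22. stock: 53 - 22 = 31. total_sold = 61
  Event 10 (restock 33): 31 + 33 = 64
  Event 11 (restock 25): 64 + 25 = 89
  Event 12 (adjust -1): 89 + -1 = 88
  Event 13 (return 8): 88 + 8 = 96
Final: stock = 96, total_sold = 61

Stock never reaches 0.

Answer: never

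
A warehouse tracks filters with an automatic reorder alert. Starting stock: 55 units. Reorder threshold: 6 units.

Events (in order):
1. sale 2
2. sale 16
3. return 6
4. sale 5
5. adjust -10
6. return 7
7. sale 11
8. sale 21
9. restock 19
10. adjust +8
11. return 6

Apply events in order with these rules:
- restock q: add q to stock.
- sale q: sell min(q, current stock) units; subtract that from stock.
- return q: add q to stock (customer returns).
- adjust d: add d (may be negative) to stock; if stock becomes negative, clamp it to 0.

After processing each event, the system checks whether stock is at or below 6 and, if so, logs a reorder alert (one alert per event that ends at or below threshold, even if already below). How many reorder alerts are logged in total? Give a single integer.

Processing events:
Start: stock = 55
  Event 1 (sale 2): sell min(2,55)=2. stock: 55 - 2 = 53. total_sold = 2
  Event 2 (sale 16): sell min(16,53)=16. stock: 53 - 16 = 37. total_sold = 18
  Event 3 (return 6): 37 + 6 = 43
  Event 4 (sale 5): sell min(5,43)=5. stock: 43 - 5 = 38. total_sold = 23
  Event 5 (adjust -10): 38 + -10 = 28
  Event 6 (return 7): 28 + 7 = 35
  Event 7 (sale 11): sell min(11,35)=11. stock: 35 - 11 = 24. total_sold = 34
  Event 8 (sale 21): sell min(21,24)=21. stock: 24 - 21 = 3. total_sold = 55
  Event 9 (restock 19): 3 + 19 = 22
  Event 10 (adjust +8): 22 + 8 = 30
  Event 11 (return 6): 30 + 6 = 36
Final: stock = 36, total_sold = 55

Checking against threshold 6:
  After event 1: stock=53 > 6
  After event 2: stock=37 > 6
  After event 3: stock=43 > 6
  After event 4: stock=38 > 6
  After event 5: stock=28 > 6
  After event 6: stock=35 > 6
  After event 7: stock=24 > 6
  After event 8: stock=3 <= 6 -> ALERT
  After event 9: stock=22 > 6
  After event 10: stock=30 > 6
  After event 11: stock=36 > 6
Alert events: [8]. Count = 1

Answer: 1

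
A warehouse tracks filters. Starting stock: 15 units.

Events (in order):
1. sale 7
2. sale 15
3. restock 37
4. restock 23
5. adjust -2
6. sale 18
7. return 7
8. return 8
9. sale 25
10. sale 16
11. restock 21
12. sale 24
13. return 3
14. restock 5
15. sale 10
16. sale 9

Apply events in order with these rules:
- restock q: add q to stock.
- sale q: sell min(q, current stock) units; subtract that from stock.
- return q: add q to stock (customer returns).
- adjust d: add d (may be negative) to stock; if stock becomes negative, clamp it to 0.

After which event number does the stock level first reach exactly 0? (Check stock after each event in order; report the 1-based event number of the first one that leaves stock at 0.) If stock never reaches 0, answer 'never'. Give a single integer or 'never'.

Processing events:
Start: stock = 15
  Event 1 (sale 7): sell min(7,15)=7. stock: 15 - 7 = 8. total_sold = 7
  Event 2 (sale 15): sell min(15,8)=8. stock: 8 - 8 = 0. total_sold = 15
  Event 3 (restock 37): 0 + 37 = 37
  Event 4 (restock 23): 37 + 23 = 60
  Event 5 (adjust -2): 60 + -2 = 58
  Event 6 (sale 18): sell min(18,58)=18. stock: 58 - 18 = 40. total_sold = 33
  Event 7 (return 7): 40 + 7 = 47
  Event 8 (return 8): 47 + 8 = 55
  Event 9 (sale 25): sell min(25,55)=25. stock: 55 - 25 = 30. total_sold = 58
  Event 10 (sale 16): sell min(16,30)=16. stock: 30 - 16 = 14. total_sold = 74
  Event 11 (restock 21): 14 + 21 = 35
  Event 12 (sale 24): sell min(24,35)=24. stock: 35 - 24 = 11. total_sold = 98
  Event 13 (return 3): 11 + 3 = 14
  Event 14 (restock 5): 14 + 5 = 19
  Event 15 (sale 10): sell min(10,19)=10. stock: 19 - 10 = 9. total_sold = 108
  Event 16 (sale 9): sell min(9,9)=9. stock: 9 - 9 = 0. total_sold = 117
Final: stock = 0, total_sold = 117

First zero at event 2.

Answer: 2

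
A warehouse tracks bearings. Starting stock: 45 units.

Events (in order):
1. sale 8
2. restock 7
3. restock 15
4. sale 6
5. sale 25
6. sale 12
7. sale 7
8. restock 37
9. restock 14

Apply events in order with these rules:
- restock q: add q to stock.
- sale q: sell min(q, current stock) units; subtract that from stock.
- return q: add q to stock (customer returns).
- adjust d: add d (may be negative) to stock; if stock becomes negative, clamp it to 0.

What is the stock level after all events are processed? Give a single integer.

Answer: 60

Derivation:
Processing events:
Start: stock = 45
  Event 1 (sale 8): sell min(8,45)=8. stock: 45 - 8 = 37. total_sold = 8
  Event 2 (restock 7): 37 + 7 = 44
  Event 3 (restock 15): 44 + 15 = 59
  Event 4 (sale 6): sell min(6,59)=6. stock: 59 - 6 = 53. total_sold = 14
  Event 5 (sale 25): sell min(25,53)=25. stock: 53 - 25 = 28. total_sold = 39
  Event 6 (sale 12): sell min(12,28)=12. stock: 28 - 12 = 16. total_sold = 51
  Event 7 (sale 7): sell min(7,16)=7. stock: 16 - 7 = 9. total_sold = 58
  Event 8 (restock 37): 9 + 37 = 46
  Event 9 (restock 14): 46 + 14 = 60
Final: stock = 60, total_sold = 58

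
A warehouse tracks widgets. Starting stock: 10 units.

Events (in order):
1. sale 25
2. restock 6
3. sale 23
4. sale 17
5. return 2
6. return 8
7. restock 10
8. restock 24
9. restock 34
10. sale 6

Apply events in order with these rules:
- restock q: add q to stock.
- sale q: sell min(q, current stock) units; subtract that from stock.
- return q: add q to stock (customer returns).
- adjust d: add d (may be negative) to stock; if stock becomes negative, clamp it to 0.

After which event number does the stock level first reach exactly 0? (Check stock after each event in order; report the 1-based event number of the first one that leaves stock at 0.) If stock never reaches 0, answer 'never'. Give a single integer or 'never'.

Answer: 1

Derivation:
Processing events:
Start: stock = 10
  Event 1 (sale 25): sell min(25,10)=10. stock: 10 - 10 = 0. total_sold = 10
  Event 2 (restock 6): 0 + 6 = 6
  Event 3 (sale 23): sell min(23,6)=6. stock: 6 - 6 = 0. total_sold = 16
  Event 4 (sale 17): sell min(17,0)=0. stock: 0 - 0 = 0. total_sold = 16
  Event 5 (return 2): 0 + 2 = 2
  Event 6 (return 8): 2 + 8 = 10
  Event 7 (restock 10): 10 + 10 = 20
  Event 8 (restock 24): 20 + 24 = 44
  Event 9 (restock 34): 44 + 34 = 78
  Event 10 (sale 6): sell min(6,78)=6. stock: 78 - 6 = 72. total_sold = 22
Final: stock = 72, total_sold = 22

First zero at event 1.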